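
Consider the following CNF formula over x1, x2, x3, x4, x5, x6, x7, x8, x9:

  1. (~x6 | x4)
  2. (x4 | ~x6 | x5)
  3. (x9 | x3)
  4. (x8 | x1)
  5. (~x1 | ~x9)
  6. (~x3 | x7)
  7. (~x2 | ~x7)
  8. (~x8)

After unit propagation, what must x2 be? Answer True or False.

(~x8) stands alone — x8 = False.
From (x1 | x8) and x8 = False: x1 = True.
(~x9 | ~x1) with x1 = True leaves only ~x9, so x9 = False.
(x3 | x9): since x9 = False, the clause reduces to (x3). x3 = True.
In (x7 | ~x3), ~x3 is now false; x7 must hold, so x7 = True.
In (~x2 | ~x7), ~x7 is now false; ~x2 must hold, so x2 = False.

False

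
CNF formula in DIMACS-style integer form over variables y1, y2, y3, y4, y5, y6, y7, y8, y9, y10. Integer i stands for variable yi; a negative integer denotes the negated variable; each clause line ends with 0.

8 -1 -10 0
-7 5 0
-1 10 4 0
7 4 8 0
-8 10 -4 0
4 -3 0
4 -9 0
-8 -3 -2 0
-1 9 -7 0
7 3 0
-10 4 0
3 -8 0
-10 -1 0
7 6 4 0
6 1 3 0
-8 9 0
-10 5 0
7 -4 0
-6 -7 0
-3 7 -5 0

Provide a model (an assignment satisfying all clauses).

y1 = True, y2 = True, y3 = False, y4 = True, y5 = True, y6 = False, y7 = True, y8 = False, y9 = True, y10 = False

Check each clause:
  1. (¬y10 ∨ ¬y1 ∨ y8) — ¬y10 is true.
  2. (¬y7 ∨ y5) — y5 is true.
  3. (y10 ∨ ¬y1 ∨ y4) — y4 is true.
  4. (y7 ∨ y8 ∨ y4) — y4 is true.
  5. (¬y4 ∨ ¬y8 ∨ y10) — ¬y8 is true.
  6. (y4 ∨ ¬y3) — y4 is true.
  7. (¬y9 ∨ y4) — y4 is true.
  8. (¬y3 ∨ ¬y2 ∨ ¬y8) — ¬y8 is true.
  9. (¬y7 ∨ ¬y1 ∨ y9) — y9 is true.
  10. (y3 ∨ y7) — y7 is true.
  11. (¬y10 ∨ y4) — y4 is true.
  12. (¬y8 ∨ y3) — ¬y8 is true.
  13. (¬y1 ∨ ¬y10) — ¬y10 is true.
  14. (y6 ∨ y4 ∨ y7) — y4 is true.
  15. (y3 ∨ y6 ∨ y1) — y1 is true.
  16. (y9 ∨ ¬y8) — ¬y8 is true.
  17. (¬y10 ∨ y5) — y5 is true.
  18. (¬y4 ∨ y7) — y7 is true.
  19. (¬y6 ∨ ¬y7) — ¬y6 is true.
  20. (y7 ∨ ¬y3 ∨ ¬y5) — ¬y3 is true.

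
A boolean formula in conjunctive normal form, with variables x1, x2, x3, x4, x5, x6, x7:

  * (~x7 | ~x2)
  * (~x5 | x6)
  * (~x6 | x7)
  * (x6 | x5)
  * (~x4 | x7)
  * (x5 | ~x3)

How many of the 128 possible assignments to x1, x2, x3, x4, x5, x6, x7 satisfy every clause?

12

Split on x5, then x6.
  x5=T, x6=T: forces x2=F; x7=T; x1, x3, x4 free → 2^3 = 8.
  x5=T, x6=F: a clause becomes empty — 0.
  x5=F, x6=T: remaining (x1,x2,x3,x4,x7) ∈ {(F,F,F,F,T); (F,F,F,T,T); (T,F,F,F,T); (T,F,F,T,T)} — 4.
  x5=F, x6=F: a clause becomes empty — 0.
Total: 8 + 0 + 4 + 0 = 12.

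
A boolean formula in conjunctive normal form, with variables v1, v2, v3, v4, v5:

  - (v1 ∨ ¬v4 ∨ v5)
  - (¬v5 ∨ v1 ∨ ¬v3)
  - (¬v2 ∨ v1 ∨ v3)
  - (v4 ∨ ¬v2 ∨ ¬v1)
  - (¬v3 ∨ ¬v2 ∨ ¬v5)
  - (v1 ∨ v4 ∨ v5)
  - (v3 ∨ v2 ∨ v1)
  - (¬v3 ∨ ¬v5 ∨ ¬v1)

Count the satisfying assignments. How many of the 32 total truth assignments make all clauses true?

Case analysis on v1 and v3:
  v1=1, v3=1: remaining (v2,v4,v5) ∈ {(0,0,0); (0,1,0); (1,1,0)} — 3.
  v1=1, v3=0: v5 free; 3 ways for (v2,v4) × 2^1 = 6.
  v1=0, v3=1: a clause becomes empty — 0.
  v1=0, v3=0: a clause becomes empty — 0.
Total: 3 + 6 + 0 + 0 = 9.

9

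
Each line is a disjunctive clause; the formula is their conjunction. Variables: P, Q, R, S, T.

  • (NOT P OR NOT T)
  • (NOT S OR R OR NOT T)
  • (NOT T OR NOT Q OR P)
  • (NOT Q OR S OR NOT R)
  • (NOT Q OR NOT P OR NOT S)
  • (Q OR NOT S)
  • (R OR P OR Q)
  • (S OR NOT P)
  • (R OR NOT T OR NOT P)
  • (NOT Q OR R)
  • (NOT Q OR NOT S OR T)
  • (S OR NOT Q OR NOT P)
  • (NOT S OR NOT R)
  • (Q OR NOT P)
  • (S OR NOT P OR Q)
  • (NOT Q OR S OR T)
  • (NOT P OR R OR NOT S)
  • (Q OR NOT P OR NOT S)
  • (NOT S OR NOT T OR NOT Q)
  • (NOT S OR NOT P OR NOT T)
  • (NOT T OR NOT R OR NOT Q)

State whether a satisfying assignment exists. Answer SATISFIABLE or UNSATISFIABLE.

SATISFIABLE

Try P = False.
Branch on Q: take Q = False.
  then S is forced to False.
  then R is forced to True.
T is now unconstrained; take T = False.
Every clause has at least one true literal under this assignment.
So P = F, Q = F, R = T, S = F, T = F is a satisfying assignment.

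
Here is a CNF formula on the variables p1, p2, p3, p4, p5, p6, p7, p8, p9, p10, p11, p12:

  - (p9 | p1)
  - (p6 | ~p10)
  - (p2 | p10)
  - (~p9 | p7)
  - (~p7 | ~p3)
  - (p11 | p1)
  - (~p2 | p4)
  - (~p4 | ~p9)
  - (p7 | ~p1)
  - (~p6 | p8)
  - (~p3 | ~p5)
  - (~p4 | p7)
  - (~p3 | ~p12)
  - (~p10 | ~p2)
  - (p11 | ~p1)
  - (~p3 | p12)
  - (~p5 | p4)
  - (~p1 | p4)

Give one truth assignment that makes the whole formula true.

p3 occurs only negated in the remaining clauses — set p3 = False.
Pure literal: p5 appears only negated; assign p5 = False.
Try p1 = True.
  then p7 is forced to True.
  then p11 is forced to True.
  then p4 is forced to True.
  then p9 is forced to False.
Try p2 = False.
  then p10 is forced to True.
  then p6 is forced to True.
  then p8 is forced to True.
p12 is now unconstrained; take p12 = False.
Every clause has at least one true literal under this assignment.

p1 = True, p2 = False, p3 = False, p4 = True, p5 = False, p6 = True, p7 = True, p8 = True, p9 = False, p10 = True, p11 = True, p12 = False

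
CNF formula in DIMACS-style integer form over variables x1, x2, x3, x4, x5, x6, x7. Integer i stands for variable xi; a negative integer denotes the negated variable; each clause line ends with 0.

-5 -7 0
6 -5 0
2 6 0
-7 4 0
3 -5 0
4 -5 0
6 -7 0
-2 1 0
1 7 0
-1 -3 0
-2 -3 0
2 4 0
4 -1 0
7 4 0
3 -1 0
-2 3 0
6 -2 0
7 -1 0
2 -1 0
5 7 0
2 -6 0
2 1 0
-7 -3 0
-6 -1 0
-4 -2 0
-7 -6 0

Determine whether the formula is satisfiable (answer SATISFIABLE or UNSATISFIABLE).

UNSATISFIABLE

x2 = True:
  propagation gives x1=True, x3=False; an empty clause results — contradiction.
x2 = False:
  propagation gives x6=True; an empty clause results — contradiction.
Every branch closes, so no satisfying assignment exists.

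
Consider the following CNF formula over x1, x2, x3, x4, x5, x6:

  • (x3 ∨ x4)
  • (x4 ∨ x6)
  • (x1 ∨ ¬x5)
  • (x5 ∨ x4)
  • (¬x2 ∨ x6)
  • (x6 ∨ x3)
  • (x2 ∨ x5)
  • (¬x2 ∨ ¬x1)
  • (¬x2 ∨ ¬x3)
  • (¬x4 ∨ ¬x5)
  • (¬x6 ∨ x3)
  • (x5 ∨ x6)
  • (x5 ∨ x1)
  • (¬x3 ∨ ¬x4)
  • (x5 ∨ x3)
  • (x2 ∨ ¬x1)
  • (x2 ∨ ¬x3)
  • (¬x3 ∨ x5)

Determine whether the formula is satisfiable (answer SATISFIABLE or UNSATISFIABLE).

UNSATISFIABLE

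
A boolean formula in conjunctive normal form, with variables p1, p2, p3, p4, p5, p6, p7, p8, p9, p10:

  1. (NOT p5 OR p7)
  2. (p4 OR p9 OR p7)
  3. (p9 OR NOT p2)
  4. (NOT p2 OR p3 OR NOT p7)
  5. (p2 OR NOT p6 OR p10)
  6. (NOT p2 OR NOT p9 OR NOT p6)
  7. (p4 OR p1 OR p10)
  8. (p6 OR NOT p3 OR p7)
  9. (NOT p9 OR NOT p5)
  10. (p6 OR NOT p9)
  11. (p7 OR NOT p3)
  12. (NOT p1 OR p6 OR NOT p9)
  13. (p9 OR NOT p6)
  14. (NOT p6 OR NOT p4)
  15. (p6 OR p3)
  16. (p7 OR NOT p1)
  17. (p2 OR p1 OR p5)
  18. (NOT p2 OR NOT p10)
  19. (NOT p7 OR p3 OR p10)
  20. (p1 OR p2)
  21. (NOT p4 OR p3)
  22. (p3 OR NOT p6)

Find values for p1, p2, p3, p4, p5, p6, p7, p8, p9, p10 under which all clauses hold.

Branch on p1: take p1 = True.
  then p7 is forced to True.
Try p2 = False.
Branch on p3: take p3 = True.
For the remaining variables, p4 = False, p5 = False, p6 = False, p8 = False, p9 = False, p10 = True works.
Every clause has at least one true literal under this assignment.

p1=True, p2=False, p3=True, p4=False, p5=False, p6=False, p7=True, p8=False, p9=False, p10=True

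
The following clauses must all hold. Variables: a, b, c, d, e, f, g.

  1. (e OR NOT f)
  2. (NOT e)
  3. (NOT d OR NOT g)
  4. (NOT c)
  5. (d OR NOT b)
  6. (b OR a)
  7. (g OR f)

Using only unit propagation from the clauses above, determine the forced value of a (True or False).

True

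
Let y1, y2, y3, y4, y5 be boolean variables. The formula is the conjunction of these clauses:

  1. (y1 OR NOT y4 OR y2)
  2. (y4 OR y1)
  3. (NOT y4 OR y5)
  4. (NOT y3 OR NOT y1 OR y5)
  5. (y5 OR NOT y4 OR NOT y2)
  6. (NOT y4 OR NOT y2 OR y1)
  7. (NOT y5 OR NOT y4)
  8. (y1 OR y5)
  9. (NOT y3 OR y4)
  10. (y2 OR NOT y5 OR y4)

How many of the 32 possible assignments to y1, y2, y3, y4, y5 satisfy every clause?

The models are:
  y1=1 y2=0 y3=0 y4=0 y5=0
  y1=1 y2=1 y3=0 y4=0 y5=0
  y1=1 y2=1 y3=0 y4=0 y5=1
That's 3 in total.

3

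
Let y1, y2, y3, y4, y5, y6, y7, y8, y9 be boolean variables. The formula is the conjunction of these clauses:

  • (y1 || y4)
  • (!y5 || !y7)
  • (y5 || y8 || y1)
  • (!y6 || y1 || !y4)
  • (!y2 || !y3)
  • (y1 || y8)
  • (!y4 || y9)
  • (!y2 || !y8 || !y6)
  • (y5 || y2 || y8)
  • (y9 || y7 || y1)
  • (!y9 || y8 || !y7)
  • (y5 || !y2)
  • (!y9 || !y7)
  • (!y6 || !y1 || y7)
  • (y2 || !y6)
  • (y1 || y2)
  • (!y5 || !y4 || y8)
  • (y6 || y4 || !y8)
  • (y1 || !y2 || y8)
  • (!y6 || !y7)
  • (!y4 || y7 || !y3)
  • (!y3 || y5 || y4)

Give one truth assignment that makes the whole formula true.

y1=T, y2=F, y3=T, y4=F, y5=T, y6=F, y7=F, y8=F, y9=F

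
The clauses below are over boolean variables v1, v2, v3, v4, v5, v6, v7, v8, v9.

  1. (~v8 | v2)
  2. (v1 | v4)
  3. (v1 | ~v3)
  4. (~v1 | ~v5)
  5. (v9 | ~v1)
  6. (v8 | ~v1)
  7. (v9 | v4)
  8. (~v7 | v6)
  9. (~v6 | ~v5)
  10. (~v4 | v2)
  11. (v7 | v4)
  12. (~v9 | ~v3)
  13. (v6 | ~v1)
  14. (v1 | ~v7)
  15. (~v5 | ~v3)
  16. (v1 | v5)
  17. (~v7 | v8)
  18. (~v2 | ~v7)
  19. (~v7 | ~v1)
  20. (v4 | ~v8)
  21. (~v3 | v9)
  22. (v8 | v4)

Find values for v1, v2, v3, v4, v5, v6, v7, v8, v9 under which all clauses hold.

v1=T, v2=T, v3=F, v4=T, v5=F, v6=T, v7=F, v8=T, v9=T

v3 occurs only negated in the remaining clauses — set v3 = False.
Set v1 = True and propagate.
  then v5 is forced to False.
  then v9 is forced to True.
  then v8 is forced to True.
  then v2 is forced to True.
  then v6 is forced to True.
  then v7 is forced to False.
  then v4 is forced to True.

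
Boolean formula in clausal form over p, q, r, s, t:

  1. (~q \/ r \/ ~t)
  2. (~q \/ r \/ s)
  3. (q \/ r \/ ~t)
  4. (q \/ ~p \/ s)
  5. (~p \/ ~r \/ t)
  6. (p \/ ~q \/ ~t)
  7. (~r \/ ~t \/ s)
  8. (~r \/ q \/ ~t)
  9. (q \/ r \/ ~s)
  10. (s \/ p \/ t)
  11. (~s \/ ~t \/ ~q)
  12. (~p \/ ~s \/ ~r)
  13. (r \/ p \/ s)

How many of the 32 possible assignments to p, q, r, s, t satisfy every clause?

The models are:
  p=0 q=0 r=1 s=1 t=0
  p=0 q=1 r=0 s=1 t=0
  p=0 q=1 r=1 s=1 t=0
  p=1 q=1 r=0 s=1 t=0
Count: 4.

4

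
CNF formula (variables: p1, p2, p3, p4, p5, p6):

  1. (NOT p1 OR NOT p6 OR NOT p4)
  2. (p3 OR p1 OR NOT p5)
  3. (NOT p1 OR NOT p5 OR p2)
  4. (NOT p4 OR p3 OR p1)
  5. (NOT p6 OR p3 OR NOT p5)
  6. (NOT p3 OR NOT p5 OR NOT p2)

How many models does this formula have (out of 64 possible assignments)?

30

Case analysis on p1 and p3:
  p1=T, p3=T: p2 free; 3 ways for (p4,p5,p6) × 2^1 = 6.
  p1=T, p3=F: 8 of the 16 assignments to (p2,p4,p5,p6) work.
  p1=F, p3=T: p4, p6 free; 3 ways for (p2,p5) × 2^2 = 12.
  p1=F, p3=F: remaining (p2,p4,p5,p6) ∈ {(F,F,F,F); (F,F,F,T); (T,F,F,F); (T,F,F,T)} — 4.
Total: 6 + 8 + 12 + 4 = 30.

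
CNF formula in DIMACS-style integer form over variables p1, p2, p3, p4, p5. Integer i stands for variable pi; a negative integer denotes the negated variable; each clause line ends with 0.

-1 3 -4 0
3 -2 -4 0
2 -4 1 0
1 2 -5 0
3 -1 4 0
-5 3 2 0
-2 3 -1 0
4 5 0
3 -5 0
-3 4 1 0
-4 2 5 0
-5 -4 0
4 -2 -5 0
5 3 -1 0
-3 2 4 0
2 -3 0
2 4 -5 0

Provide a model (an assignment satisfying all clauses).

Set p1 = True and propagate.
For the remaining variables, p2 = True, p3 = True, p4 = True, p5 = False works.
Check each clause:
  1. (p3 | ~p4 | ~p1) — p3 is true.
  2. (~p4 | ~p2 | p3) — p3 is true.
  3. (p2 | ~p4 | p1) — p1 is true.
  4. (p1 | ~p5 | p2) — p1 is true.
  5. (p4 | p3 | ~p1) — p3 is true.
  6. (p2 | ~p5 | p3) — p3 is true.
  7. (p3 | ~p2 | ~p1) — p3 is true.
  8. (p5 | p4) — p4 is true.
  9. (~p5 | p3) — p3 is true.
  10. (p1 | p4 | ~p3) — p1 is true.
  11. (~p4 | p5 | p2) — p2 is true.
  12. (~p5 | ~p4) — ~p5 is true.
  13. (~p5 | p4 | ~p2) — ~p5 is true.
  14. (p5 | p3 | ~p1) — p3 is true.
  15. (~p3 | p2 | p4) — p2 is true.
  16. (~p3 | p2) — p2 is true.
  17. (p2 | p4 | ~p5) — p2 is true.

p1=T, p2=T, p3=T, p4=T, p5=F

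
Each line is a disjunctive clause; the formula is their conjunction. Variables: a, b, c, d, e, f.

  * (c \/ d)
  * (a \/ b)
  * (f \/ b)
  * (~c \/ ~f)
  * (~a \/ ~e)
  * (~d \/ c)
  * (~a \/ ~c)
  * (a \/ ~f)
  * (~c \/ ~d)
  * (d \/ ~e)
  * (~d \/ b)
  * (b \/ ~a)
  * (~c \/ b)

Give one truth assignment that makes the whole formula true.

b occurs only positively in the remaining clauses — set b = True.
e occurs only negated in the remaining clauses — set e = False.
Try a = False.
  then f is forced to False.
Try c = True.
  then d is forced to False.

a = F  b = T  c = T  d = F  e = F  f = F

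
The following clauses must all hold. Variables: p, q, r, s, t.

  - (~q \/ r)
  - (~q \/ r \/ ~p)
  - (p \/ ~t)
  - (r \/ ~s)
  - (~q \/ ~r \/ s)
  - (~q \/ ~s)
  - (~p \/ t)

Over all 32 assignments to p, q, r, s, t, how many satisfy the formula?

The models are:
  p=0 q=0 r=0 s=0 t=0
  p=0 q=0 r=1 s=0 t=0
  p=0 q=0 r=1 s=1 t=0
  p=1 q=0 r=0 s=0 t=1
  p=1 q=0 r=1 s=0 t=1
  p=1 q=0 r=1 s=1 t=1
Count: 6.

6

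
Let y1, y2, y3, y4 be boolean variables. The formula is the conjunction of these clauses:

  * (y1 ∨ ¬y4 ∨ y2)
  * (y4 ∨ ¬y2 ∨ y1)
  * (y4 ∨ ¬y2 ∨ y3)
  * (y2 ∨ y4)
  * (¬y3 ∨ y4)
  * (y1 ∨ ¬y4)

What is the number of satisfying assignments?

The models are:
  y1=1 y2=0 y3=0 y4=1
  y1=1 y2=0 y3=1 y4=1
  y1=1 y2=1 y3=0 y4=1
  y1=1 y2=1 y3=1 y4=1
That's 4 in total.

4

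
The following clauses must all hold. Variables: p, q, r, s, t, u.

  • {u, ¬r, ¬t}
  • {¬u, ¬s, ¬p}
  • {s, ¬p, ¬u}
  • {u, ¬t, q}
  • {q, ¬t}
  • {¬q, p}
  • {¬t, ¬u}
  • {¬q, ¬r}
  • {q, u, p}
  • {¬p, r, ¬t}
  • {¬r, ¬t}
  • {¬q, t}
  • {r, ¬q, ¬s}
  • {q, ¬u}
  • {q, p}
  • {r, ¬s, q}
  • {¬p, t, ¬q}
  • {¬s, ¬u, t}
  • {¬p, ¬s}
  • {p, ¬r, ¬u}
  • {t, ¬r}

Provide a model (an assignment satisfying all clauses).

Branch on p: take p = True.
  then s is forced to False.
  then u is forced to False.
Set q = False and propagate.
  then t is forced to False.
  then r is forced to False.

p=T, q=F, r=F, s=F, t=F, u=F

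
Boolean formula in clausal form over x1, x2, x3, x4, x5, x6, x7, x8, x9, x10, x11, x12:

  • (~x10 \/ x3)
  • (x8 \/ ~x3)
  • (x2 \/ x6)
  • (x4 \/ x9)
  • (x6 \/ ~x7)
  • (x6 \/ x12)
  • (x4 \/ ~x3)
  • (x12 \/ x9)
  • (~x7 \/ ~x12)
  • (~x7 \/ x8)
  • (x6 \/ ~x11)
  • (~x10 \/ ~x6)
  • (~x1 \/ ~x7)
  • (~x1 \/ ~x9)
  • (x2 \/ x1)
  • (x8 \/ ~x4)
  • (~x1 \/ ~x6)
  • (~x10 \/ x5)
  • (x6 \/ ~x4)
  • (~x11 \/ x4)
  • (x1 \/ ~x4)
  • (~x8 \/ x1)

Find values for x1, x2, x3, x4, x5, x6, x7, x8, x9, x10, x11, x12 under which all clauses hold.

x1=F  x2=T  x3=F  x4=F  x5=T  x6=T  x7=F  x8=F  x9=T  x10=F  x11=F  x12=F

Check each clause:
  1. (~x10 \/ x3) — ~x10 is true.
  2. (x8 \/ ~x3) — ~x3 is true.
  3. (x6 \/ x2) — x2 is true.
  4. (x9 \/ x4) — x9 is true.
  5. (x6 \/ ~x7) — ~x7 is true.
  6. (x12 \/ x6) — x6 is true.
  7. (~x3 \/ x4) — ~x3 is true.
  8. (x12 \/ x9) — x9 is true.
  9. (~x12 \/ ~x7) — ~x7 is true.
  10. (~x7 \/ x8) — ~x7 is true.
  11. (x6 \/ ~x11) — ~x11 is true.
  12. (~x6 \/ ~x10) — ~x10 is true.
  13. (~x7 \/ ~x1) — ~x7 is true.
  14. (~x9 \/ ~x1) — ~x1 is true.
  15. (x1 \/ x2) — x2 is true.
  16. (x8 \/ ~x4) — ~x4 is true.
  17. (~x1 \/ ~x6) — ~x1 is true.
  18. (~x10 \/ x5) — x5 is true.
  19. (x6 \/ ~x4) — ~x4 is true.
  20. (~x11 \/ x4) — ~x11 is true.
  21. (x1 \/ ~x4) — ~x4 is true.
  22. (~x8 \/ x1) — ~x8 is true.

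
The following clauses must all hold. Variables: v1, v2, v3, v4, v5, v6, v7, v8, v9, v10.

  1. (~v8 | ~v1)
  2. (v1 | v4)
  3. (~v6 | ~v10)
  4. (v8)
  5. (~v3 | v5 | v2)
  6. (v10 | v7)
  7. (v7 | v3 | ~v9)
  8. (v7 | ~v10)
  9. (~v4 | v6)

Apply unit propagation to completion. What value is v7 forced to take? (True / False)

(v8) stands alone — v8 = True.
(~v1 | ~v8): since v8 = True, the clause reduces to (~v1). v1 = False.
In (v1 | v4), v1 is now false; v4 must hold, so v4 = True.
From (v6 | ~v4) and v4 = True: v6 = True.
From (~v6 | ~v10) and v6 = True: v10 = False.
In (v10 | v7), v10 is now false; v7 must hold, so v7 = True.

True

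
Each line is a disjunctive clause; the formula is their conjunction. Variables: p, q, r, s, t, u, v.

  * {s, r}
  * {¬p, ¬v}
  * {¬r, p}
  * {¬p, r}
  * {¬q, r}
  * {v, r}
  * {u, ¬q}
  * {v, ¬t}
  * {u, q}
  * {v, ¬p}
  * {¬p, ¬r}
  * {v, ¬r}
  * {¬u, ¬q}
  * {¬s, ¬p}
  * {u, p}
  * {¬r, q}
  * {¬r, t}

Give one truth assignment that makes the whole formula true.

p=0, q=0, r=0, s=1, t=1, u=1, v=1

Check each clause:
  1. {s, r} — s is true.
  2. {¬v, ¬p} — ¬p is true.
  3. {¬r, p} — ¬r is true.
  4. {r, ¬p} — ¬p is true.
  5. {r, ¬q} — ¬q is true.
  6. {r, v} — v is true.
  7. {¬q, u} — ¬q is true.
  8. {¬t, v} — v is true.
  9. {u, q} — u is true.
  10. {v, ¬p} — ¬p is true.
  11. {¬p, ¬r} — ¬r is true.
  12. {v, ¬r} — ¬r is true.
  13. {¬u, ¬q} — ¬q is true.
  14. {¬s, ¬p} — ¬p is true.
  15. {u, p} — u is true.
  16. {¬r, q} — ¬r is true.
  17. {t, ¬r} — ¬r is true.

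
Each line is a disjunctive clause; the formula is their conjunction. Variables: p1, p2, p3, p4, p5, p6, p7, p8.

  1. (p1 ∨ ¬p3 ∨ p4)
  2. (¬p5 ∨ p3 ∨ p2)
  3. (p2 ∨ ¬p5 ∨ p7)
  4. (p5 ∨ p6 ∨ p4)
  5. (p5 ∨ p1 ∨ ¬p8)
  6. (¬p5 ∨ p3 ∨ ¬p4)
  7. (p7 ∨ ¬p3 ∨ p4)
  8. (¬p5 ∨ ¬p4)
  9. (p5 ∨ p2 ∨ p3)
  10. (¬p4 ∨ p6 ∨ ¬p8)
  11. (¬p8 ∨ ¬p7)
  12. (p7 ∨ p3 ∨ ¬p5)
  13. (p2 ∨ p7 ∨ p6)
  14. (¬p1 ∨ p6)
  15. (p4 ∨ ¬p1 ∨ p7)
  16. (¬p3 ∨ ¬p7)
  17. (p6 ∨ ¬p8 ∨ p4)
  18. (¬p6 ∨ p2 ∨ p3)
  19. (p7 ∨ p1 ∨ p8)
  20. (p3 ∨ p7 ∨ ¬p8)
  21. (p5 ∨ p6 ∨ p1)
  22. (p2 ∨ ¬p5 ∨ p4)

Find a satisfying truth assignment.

Pure literal: p2 appears only positively; assign p2 = True.
Set p1 = True and propagate.
  then p6 is forced to True.
The remaining clauses are satisfied by p3 = True, p4 = True, p5 = False, p7 = False, p8 = False.
Every clause has at least one true literal under this assignment.
Check each clause:
  1. (p4 ∨ p1 ∨ ¬p3) — p1 is true.
  2. (¬p5 ∨ p2 ∨ p3) — p3 is true.
  3. (p7 ∨ ¬p5 ∨ p2) — p2 is true.
  4. (p4 ∨ p6 ∨ p5) — p4 is true.
  5. (p1 ∨ ¬p8 ∨ p5) — ¬p8 is true.
  6. (p3 ∨ ¬p5 ∨ ¬p4) — p3 is true.
  7. (¬p3 ∨ p4 ∨ p7) — p4 is true.
  8. (¬p4 ∨ ¬p5) — ¬p5 is true.
  9. (p3 ∨ p2 ∨ p5) — p2 is true.
  10. (¬p4 ∨ ¬p8 ∨ p6) — ¬p8 is true.
  11. (¬p7 ∨ ¬p8) — ¬p8 is true.
  12. (¬p5 ∨ p3 ∨ p7) — p3 is true.
  13. (p7 ∨ p6 ∨ p2) — p2 is true.
  14. (p6 ∨ ¬p1) — p6 is true.
  15. (p7 ∨ p4 ∨ ¬p1) — p4 is true.
  16. (¬p3 ∨ ¬p7) — ¬p7 is true.
  17. (¬p8 ∨ p6 ∨ p4) — ¬p8 is true.
  18. (p3 ∨ ¬p6 ∨ p2) — p3 is true.
  19. (p7 ∨ p8 ∨ p1) — p1 is true.
  20. (p3 ∨ ¬p8 ∨ p7) — ¬p8 is true.
  21. (p1 ∨ p5 ∨ p6) — p1 is true.
  22. (¬p5 ∨ p4 ∨ p2) — p2 is true.

p1 = True, p2 = True, p3 = True, p4 = True, p5 = False, p6 = True, p7 = False, p8 = False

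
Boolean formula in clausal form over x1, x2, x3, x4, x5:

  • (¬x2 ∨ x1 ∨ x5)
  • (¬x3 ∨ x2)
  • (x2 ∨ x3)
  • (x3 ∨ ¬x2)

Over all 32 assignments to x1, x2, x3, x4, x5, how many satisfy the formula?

6

The models are:
  x1=0 x2=1 x3=1 x4=0 x5=1
  x1=0 x2=1 x3=1 x4=1 x5=1
  x1=1 x2=1 x3=1 x4=0 x5=0
  x1=1 x2=1 x3=1 x4=0 x5=1
  x1=1 x2=1 x3=1 x4=1 x5=0
  x1=1 x2=1 x3=1 x4=1 x5=1
That's 6 in total.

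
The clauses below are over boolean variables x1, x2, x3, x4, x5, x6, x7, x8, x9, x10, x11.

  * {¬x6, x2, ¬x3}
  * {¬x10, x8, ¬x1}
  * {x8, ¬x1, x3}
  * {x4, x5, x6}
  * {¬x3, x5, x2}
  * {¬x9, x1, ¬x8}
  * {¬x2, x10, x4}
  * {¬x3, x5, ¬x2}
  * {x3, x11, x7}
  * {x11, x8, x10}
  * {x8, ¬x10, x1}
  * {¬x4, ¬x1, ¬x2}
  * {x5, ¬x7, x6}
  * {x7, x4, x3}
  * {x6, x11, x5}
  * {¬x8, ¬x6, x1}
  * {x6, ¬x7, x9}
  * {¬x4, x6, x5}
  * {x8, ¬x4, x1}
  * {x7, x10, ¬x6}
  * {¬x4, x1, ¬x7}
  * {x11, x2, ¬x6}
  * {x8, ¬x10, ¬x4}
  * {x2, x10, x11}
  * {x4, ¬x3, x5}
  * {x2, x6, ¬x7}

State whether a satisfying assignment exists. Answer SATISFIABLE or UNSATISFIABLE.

SATISFIABLE

x5 occurs only positively in the remaining clauses — set x5 = True.
x11 occurs only positively in the remaining clauses — set x11 = True.
Set x1 = True and propagate.
Branch on x2: take x2 = False.
For the remaining variables, x3 = True, x4 = False, x6 = False, x7 = False, x8 = True, x9 = False, x10 = True works.
So x1=True  x2=False  x3=True  x4=False  x5=True  x6=False  x7=False  x8=True  x9=False  x10=True  x11=True is a satisfying assignment.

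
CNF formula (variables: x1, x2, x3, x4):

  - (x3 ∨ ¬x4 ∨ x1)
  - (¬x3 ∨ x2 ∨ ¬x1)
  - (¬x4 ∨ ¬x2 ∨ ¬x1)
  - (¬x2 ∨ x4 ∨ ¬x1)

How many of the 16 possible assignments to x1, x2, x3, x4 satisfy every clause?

8

Case analysis on x1 and x2:
  x1=1, x2=1: a clause becomes empty — 0.
  x1=1, x2=0: remaining (x3,x4) ∈ {(0,0); (0,1)} — 2.
  x1=0, x2=1: remaining (x3,x4) ∈ {(0,0); (1,0); (1,1)} — 3.
  x1=0, x2=0: remaining (x3,x4) ∈ {(0,0); (1,0); (1,1)} — 3.
Total: 0 + 2 + 3 + 3 = 8.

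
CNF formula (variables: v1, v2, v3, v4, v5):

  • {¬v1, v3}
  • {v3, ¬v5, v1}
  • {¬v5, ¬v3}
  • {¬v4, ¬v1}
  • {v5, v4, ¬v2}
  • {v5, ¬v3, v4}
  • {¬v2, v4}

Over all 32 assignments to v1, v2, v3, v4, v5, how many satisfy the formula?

Satisfying assignments:
  v1=0 v2=0 v3=0 v4=0 v5=0
  v1=0 v2=0 v3=0 v4=1 v5=0
  v1=0 v2=0 v3=1 v4=1 v5=0
  v1=0 v2=1 v3=0 v4=1 v5=0
  v1=0 v2=1 v3=1 v4=1 v5=0
That's 5 in total.

5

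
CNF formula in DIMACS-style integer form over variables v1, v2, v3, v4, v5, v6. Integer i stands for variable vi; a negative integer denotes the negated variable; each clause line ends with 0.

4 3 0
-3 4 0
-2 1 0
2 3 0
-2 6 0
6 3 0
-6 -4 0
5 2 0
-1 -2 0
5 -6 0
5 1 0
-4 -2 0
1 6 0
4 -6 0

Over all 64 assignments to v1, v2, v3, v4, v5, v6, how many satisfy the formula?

1

Satisfying assignments:
  v1=1 v2=0 v3=1 v4=1 v5=1 v6=0
Count: 1.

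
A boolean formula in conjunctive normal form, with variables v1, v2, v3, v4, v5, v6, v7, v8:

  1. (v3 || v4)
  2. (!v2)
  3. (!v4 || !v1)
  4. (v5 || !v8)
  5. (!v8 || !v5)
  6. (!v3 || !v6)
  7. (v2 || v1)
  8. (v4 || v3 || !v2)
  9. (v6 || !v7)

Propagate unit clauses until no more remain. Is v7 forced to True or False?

(!v2) is a unit clause: v2 = False.
(v2 || v1): since v2 = False, the clause reduces to (v1). v1 = True.
(!v1 || !v4): since v1 = True, the clause reduces to (!v4). v4 = False.
(v3 || v4): since v4 = False, the clause reduces to (v3). v3 = True.
(!v3 || !v6) with v3 = True leaves only !v6, so v6 = False.
From (!v7 || v6) and v6 = False: v7 = False.

False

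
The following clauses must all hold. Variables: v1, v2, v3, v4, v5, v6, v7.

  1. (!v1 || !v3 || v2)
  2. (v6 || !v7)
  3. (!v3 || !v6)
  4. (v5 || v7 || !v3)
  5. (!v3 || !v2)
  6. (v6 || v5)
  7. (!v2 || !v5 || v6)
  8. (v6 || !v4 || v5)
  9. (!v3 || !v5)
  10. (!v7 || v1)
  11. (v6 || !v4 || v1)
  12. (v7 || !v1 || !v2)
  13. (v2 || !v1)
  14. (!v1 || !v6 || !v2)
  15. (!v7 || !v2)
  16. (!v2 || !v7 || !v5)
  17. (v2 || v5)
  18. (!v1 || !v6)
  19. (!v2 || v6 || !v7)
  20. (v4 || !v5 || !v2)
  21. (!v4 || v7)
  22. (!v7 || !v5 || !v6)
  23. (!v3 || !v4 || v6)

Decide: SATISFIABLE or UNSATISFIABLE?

v3 occurs only negated in the remaining clauses — set v3 = False.
Branch on v1: take v1 = False.
  then v7 is forced to False.
  then v4 is forced to False.
For the remaining variables, v2 = True, v5 = False, v6 = True works.
Every clause has at least one true literal under this assignment.
So v1 = False, v2 = True, v3 = False, v4 = False, v5 = False, v6 = True, v7 = False is a satisfying assignment.

SATISFIABLE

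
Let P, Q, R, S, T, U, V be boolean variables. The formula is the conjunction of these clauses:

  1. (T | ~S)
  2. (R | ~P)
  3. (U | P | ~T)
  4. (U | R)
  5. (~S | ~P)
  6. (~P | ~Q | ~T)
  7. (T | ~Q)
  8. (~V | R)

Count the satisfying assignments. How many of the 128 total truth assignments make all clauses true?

Case analysis on P and T:
  P=T, T=T: remaining (Q,R,S,U,V) ∈ {(F,T,F,F,F); (F,T,F,F,T); (F,T,F,T,F); (F,T,F,T,T)} — 4.
  P=T, T=F: remaining (Q,R,S,U,V) ∈ {(F,T,F,F,F); (F,T,F,F,T); (F,T,F,T,F); (F,T,F,T,T)} — 4.
  P=F, T=T: Q, S free; 3 ways for (R,U,V) × 2^2 = 12.
  P=F, T=F: 5 of the 32 assignments to (Q,R,S,U,V) work.
Total: 4 + 4 + 12 + 5 = 25.

25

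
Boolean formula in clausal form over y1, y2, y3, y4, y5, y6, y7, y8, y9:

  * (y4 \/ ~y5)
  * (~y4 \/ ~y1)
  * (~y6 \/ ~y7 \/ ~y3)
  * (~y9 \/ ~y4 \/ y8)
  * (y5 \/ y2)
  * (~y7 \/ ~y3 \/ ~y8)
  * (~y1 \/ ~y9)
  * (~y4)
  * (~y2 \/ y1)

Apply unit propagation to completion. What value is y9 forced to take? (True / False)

False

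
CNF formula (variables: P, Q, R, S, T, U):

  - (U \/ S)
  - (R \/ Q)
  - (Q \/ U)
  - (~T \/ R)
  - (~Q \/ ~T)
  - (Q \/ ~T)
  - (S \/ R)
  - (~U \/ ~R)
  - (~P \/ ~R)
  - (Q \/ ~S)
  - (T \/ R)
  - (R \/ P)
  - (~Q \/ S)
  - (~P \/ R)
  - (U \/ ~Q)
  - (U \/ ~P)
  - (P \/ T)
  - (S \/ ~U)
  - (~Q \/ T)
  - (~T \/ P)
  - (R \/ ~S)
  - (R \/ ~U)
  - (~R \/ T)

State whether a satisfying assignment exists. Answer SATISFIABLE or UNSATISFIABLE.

R = True:
  propagation gives U=False, S=True, Q=True; an empty clause results — contradiction.
R = False:
  propagation gives Q=True, T=False; an empty clause results — contradiction.
Every branch closes, so no satisfying assignment exists.

UNSATISFIABLE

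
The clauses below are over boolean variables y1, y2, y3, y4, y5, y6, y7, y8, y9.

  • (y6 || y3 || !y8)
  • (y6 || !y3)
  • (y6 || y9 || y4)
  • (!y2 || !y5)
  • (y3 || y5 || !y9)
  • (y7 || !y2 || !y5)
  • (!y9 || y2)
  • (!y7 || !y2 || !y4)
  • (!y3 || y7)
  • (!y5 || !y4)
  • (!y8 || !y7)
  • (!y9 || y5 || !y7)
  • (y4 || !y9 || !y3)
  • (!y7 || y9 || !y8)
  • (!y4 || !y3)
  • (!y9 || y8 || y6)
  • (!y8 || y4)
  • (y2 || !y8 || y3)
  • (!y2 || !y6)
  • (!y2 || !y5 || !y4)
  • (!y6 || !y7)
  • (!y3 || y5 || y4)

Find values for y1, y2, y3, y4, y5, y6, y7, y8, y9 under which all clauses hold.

Branch on y2: take y2 = False.
  then y9 is forced to False.
For the remaining variables, y1 = False, y3 = False, y4 = False, y5 = False, y6 = True, y7 = False, y8 = False works.

y1=False, y2=False, y3=False, y4=False, y5=False, y6=True, y7=False, y8=False, y9=False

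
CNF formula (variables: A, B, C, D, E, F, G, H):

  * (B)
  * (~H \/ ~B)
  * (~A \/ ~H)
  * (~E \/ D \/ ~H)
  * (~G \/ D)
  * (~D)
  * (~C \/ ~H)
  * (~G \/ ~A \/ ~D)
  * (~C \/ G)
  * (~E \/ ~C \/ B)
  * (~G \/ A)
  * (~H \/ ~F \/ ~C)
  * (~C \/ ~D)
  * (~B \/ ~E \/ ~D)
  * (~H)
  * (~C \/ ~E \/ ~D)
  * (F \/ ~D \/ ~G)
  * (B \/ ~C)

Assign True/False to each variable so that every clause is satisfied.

A=0, B=1, C=0, D=0, E=1, F=0, G=0, H=0

The clause (B) is unit: B must be True.
Unit propagation: (~H) forces H = False.
The clause (~D) is unit: D must be False.
(~G) is a unit clause, so G = False.
(~C) is a unit clause, so C = False.
A, E, F are now unconstrained; take A = False, E = True, F = False.
Every clause has at least one true literal under this assignment.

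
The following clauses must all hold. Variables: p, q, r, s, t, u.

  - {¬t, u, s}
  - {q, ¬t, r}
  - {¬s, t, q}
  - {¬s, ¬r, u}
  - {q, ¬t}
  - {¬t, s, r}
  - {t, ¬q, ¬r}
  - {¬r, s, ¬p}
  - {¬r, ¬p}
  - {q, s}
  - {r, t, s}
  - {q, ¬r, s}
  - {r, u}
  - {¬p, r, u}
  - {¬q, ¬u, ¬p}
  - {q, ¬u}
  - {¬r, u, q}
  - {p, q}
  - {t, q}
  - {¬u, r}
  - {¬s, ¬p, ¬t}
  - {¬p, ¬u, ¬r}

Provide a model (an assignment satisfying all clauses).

p=F  q=T  r=T  s=F  t=T  u=T

Branch on p: take p = False.
  then q is forced to True.
For the remaining variables, r = True, s = False, t = True, u = True works.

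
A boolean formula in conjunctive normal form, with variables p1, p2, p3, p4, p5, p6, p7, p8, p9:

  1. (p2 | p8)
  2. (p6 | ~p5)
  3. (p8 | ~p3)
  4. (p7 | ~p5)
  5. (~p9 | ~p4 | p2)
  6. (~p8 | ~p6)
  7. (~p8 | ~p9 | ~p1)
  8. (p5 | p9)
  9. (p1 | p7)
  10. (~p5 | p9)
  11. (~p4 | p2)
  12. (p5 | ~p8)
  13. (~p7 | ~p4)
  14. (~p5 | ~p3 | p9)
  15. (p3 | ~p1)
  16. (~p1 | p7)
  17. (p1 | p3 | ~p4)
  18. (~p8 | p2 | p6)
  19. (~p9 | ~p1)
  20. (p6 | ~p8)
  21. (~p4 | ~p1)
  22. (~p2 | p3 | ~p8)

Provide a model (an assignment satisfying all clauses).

p1 = F, p2 = T, p3 = F, p4 = F, p5 = T, p6 = T, p7 = T, p8 = F, p9 = T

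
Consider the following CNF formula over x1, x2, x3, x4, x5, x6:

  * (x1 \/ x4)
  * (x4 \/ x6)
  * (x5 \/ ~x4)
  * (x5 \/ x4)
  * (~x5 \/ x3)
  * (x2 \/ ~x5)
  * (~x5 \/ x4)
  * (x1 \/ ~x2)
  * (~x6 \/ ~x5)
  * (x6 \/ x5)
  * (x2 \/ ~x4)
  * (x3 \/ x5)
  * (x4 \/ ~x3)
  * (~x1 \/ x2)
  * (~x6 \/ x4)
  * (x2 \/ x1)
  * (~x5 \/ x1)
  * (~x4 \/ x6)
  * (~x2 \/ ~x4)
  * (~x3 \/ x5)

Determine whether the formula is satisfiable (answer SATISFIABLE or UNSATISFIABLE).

UNSATISFIABLE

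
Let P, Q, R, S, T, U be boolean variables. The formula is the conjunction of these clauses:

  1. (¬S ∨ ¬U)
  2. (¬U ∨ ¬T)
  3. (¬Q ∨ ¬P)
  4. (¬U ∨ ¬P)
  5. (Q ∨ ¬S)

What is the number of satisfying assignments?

20

Split on U, then P.
  U=T, P=T: a clause becomes empty — 0.
  U=T, P=F: remaining (Q,R,S,T) ∈ {(F,F,F,F); (F,T,F,F); (T,F,F,F); (T,T,F,F)} — 4.
  U=F, P=T: remaining (Q,R,S,T) ∈ {(F,F,F,F); (F,F,F,T); (F,T,F,F); (F,T,F,T)} — 4.
  U=F, P=F: R, T free; 3 ways for (Q,S) × 2^2 = 12.
Total: 0 + 4 + 4 + 12 = 20.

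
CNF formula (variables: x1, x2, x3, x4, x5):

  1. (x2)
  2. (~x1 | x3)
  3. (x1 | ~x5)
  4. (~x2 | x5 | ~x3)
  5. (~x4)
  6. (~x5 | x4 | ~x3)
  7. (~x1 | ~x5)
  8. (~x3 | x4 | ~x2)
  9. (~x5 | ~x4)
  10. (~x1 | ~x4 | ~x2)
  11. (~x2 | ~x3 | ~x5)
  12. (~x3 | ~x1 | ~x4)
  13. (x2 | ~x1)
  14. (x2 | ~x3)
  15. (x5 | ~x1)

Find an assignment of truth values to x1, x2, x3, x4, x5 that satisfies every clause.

x1 = 0, x2 = 1, x3 = 0, x4 = 0, x5 = 0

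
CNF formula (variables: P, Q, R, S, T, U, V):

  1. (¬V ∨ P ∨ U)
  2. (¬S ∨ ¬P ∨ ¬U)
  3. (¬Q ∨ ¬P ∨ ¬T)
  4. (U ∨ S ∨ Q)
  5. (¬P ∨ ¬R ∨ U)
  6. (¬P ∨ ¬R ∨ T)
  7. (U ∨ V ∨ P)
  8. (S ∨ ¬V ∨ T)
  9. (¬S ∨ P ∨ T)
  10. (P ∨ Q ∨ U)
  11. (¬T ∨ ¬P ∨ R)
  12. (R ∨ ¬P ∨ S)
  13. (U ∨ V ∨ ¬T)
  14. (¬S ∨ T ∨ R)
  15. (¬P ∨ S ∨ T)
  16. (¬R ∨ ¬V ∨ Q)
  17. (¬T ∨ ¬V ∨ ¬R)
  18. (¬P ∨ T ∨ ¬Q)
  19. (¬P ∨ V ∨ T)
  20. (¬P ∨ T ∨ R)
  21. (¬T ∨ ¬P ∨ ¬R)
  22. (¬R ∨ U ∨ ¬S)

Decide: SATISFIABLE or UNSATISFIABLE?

Try P = False.
For the remaining variables, Q = True, R = True, S = False, T = True, U = True, V = False works.
Every clause has at least one true literal under this assignment.
So P=False  Q=True  R=True  S=False  T=True  U=True  V=False is a satisfying assignment.

SATISFIABLE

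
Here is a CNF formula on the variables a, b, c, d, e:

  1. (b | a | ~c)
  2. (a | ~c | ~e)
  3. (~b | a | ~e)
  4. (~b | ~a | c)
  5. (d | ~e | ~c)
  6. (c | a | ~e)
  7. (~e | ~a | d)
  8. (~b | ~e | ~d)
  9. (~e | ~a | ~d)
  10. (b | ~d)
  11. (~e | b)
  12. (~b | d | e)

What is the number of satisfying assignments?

6

Satisfying assignments:
  a=F b=F c=F d=F e=F
  a=F b=T c=F d=T e=F
  a=F b=T c=T d=T e=F
  a=T b=F c=F d=F e=F
  a=T b=F c=T d=F e=F
  a=T b=T c=T d=T e=F
That's 6 in total.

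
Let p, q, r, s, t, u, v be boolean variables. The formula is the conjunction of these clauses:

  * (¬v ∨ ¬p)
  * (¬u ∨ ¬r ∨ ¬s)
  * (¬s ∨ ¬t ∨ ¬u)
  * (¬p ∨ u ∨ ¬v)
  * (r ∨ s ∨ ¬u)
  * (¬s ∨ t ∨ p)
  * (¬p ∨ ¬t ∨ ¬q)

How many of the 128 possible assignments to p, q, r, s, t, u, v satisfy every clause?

Case analysis on p and s:
  p=T, s=T: 8 of the 32 assignments to (q,r,t,u,v) work.
  p=T, s=F: 9 of the 32 assignments to (q,r,t,u,v) work.
  p=F, s=T: forces t=T; u=F; q, r, v free → 2^3 = 8.
  p=F, s=F: q, t, v free; 3 ways for (r,u) × 2^3 = 24.
Total: 8 + 9 + 8 + 24 = 49.

49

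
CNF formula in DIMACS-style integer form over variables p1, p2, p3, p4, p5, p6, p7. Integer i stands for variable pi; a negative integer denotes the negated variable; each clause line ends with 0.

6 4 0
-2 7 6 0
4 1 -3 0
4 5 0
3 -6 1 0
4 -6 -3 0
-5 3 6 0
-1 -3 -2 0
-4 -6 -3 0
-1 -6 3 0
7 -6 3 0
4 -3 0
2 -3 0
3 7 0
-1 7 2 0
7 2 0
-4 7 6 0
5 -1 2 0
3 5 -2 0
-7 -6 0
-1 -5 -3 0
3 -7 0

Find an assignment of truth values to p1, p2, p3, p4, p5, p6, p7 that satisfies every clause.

p1 = False, p2 = True, p3 = True, p4 = True, p5 = False, p6 = False, p7 = True

Branch on p1: take p1 = False.
For the remaining variables, p2 = True, p3 = True, p4 = True, p5 = False, p6 = False, p7 = True works.
Every clause has at least one true literal under this assignment.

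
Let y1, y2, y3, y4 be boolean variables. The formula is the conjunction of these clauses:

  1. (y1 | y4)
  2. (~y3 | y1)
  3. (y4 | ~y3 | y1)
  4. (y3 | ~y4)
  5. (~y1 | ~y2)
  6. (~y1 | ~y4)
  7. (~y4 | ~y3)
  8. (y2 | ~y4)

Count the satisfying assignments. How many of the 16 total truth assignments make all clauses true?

Satisfying assignments:
  y1=1 y2=0 y3=0 y4=0
  y1=1 y2=0 y3=1 y4=0
That's 2 in total.

2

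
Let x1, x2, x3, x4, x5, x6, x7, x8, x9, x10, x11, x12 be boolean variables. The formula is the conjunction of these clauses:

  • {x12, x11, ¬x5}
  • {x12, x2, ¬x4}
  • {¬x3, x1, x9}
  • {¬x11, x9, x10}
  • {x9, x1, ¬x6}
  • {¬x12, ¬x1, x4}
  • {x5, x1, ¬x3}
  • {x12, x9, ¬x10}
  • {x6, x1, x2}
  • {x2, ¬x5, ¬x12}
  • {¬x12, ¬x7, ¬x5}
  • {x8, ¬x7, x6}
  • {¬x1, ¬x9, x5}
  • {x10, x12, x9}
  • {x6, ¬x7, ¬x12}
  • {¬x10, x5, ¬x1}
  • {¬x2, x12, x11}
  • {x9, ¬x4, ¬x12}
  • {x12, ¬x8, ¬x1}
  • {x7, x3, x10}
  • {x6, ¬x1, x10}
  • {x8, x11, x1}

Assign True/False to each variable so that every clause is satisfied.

x1=True, x2=False, x3=False, x4=False, x5=True, x6=False, x7=False, x8=False, x9=True, x10=True, x11=True, x12=False

Try x1 = True.
Set x2 = False and propagate.
For the remaining variables, x3 = False, x4 = False, x5 = True, x6 = False, x7 = False, x8 = False, x9 = True, x10 = True, x11 = True, x12 = False works.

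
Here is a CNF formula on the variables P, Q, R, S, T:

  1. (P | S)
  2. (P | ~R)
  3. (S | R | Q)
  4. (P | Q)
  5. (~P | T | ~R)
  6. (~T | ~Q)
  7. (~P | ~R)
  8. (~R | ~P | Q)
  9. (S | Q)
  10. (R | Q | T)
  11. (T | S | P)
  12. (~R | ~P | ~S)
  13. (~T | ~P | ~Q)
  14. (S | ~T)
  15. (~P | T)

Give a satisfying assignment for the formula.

P=T  Q=F  R=F  S=T  T=T

Try P = True.
  then R is forced to False.
  then T is forced to True.
  then Q is forced to False.
  then S is forced to True.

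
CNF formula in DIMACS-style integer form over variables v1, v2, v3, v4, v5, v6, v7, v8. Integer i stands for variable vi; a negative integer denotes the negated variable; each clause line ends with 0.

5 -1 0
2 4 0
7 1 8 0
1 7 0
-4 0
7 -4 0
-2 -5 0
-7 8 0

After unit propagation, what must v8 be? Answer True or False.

True

(¬v4) stands alone — v4 = False.
From (v2 ∨ v4) and v4 = False: v2 = True.
In (¬v2 ∨ ¬v5), ¬v2 is now false; ¬v5 must hold, so v5 = False.
(v5 ∨ ¬v1) with v5 = False leaves only ¬v1, so v1 = False.
(v1 ∨ v7): since v1 = False, the clause reduces to (v7). v7 = True.
From (v8 ∨ ¬v7) and v7 = True: v8 = True.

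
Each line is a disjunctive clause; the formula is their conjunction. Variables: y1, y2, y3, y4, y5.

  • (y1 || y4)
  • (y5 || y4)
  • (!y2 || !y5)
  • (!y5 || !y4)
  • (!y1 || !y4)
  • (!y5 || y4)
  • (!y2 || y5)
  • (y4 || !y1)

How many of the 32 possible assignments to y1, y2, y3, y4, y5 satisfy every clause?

2

Satisfying assignments:
  y1=0 y2=0 y3=0 y4=1 y5=0
  y1=0 y2=0 y3=1 y4=1 y5=0
Count: 2.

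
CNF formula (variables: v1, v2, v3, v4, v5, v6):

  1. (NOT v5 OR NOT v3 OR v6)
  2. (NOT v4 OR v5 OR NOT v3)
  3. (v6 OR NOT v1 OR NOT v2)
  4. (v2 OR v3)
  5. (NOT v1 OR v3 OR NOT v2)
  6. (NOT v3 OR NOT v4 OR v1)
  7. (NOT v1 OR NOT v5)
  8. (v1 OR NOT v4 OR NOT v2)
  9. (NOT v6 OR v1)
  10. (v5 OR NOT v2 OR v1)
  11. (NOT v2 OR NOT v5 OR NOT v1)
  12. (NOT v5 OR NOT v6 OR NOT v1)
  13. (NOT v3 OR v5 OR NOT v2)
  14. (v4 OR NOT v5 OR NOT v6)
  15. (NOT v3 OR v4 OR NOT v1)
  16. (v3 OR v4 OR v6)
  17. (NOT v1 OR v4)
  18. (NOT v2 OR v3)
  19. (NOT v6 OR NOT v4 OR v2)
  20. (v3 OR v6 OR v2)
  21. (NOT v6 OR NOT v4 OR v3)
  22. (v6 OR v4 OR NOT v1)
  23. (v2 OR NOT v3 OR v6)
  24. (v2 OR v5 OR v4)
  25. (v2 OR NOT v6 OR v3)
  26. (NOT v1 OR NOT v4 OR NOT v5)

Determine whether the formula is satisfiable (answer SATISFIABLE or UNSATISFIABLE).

UNSATISFIABLE

v1 = True:
  propagation gives v5=False, v4=True, v3=False, v2=True; an empty clause results — contradiction.
v1 = False:
  v3 = True:
    propagation gives v5=False, v4=False, v2=False; an empty clause results — contradiction.
  v3 = False:
    propagation gives v2=True; an empty clause results — contradiction.
Every branch closes, so no satisfying assignment exists.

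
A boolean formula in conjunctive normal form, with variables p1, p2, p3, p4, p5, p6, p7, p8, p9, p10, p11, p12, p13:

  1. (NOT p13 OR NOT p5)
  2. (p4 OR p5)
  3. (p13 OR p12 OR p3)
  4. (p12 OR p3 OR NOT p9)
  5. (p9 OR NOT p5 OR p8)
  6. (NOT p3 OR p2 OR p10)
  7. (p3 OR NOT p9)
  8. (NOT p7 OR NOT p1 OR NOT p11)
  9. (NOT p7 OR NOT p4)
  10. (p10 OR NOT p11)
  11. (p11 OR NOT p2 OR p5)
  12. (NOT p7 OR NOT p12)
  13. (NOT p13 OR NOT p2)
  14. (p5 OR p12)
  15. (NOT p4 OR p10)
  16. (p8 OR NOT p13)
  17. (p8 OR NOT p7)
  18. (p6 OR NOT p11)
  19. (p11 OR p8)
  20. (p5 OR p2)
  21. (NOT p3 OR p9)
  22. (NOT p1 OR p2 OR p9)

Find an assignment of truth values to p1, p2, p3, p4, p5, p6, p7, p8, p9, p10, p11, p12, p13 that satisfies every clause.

p1=True, p2=True, p3=True, p4=True, p5=False, p6=True, p7=False, p8=False, p9=True, p10=True, p11=True, p12=True, p13=False

Check each clause:
  1. (NOT p5 OR NOT p13) — NOT p5 is true.
  2. (p4 OR p5) — p4 is true.
  3. (p3 OR p12 OR p13) — p3 is true.
  4. (NOT p9 OR p12 OR p3) — p3 is true.
  5. (NOT p5 OR p9 OR p8) — p9 is true.
  6. (NOT p3 OR p2 OR p10) — p10 is true.
  7. (NOT p9 OR p3) — p3 is true.
  8. (NOT p7 OR NOT p11 OR NOT p1) — NOT p7 is true.
  9. (NOT p4 OR NOT p7) — NOT p7 is true.
  10. (p10 OR NOT p11) — p10 is true.
  11. (p11 OR p5 OR NOT p2) — p11 is true.
  12. (NOT p12 OR NOT p7) — NOT p7 is true.
  13. (NOT p13 OR NOT p2) — NOT p13 is true.
  14. (p5 OR p12) — p12 is true.
  15. (NOT p4 OR p10) — p10 is true.
  16. (p8 OR NOT p13) — NOT p13 is true.
  17. (p8 OR NOT p7) — NOT p7 is true.
  18. (p6 OR NOT p11) — p6 is true.
  19. (p8 OR p11) — p11 is true.
  20. (p5 OR p2) — p2 is true.
  21. (NOT p3 OR p9) — p9 is true.
  22. (NOT p1 OR p2 OR p9) — p9 is true.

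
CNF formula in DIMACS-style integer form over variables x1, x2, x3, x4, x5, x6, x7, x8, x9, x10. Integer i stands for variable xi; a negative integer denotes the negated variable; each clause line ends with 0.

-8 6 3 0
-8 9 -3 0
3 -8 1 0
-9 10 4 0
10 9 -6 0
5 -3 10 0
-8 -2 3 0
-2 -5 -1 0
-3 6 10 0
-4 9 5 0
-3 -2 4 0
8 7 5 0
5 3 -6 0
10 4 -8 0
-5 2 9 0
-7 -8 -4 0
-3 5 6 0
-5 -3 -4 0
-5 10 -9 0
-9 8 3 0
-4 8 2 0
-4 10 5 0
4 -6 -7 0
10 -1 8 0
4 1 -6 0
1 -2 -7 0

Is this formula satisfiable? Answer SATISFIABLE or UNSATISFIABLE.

SATISFIABLE

x10 occurs only positively in the remaining clauses — set x10 = True.
Try x1 = True.
For the remaining variables, x2 = False, x3 = True, x4 = False, x5 = True, x6 = True, x7 = False, x8 = True, x9 = True works.
Every clause has at least one true literal under this assignment.
So x1 = T  x2 = F  x3 = T  x4 = F  x5 = T  x6 = T  x7 = F  x8 = T  x9 = T  x10 = T is a satisfying assignment.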